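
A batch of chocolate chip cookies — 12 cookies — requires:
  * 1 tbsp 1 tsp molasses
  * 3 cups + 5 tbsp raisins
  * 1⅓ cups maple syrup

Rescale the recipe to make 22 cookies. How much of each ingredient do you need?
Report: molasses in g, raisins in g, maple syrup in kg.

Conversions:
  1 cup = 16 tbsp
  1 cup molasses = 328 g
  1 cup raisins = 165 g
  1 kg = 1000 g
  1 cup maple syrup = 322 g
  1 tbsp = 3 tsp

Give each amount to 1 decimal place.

molasses: 50.1 g; raisins: 1002.0 g; maple syrup: 0.8 kg

Scaling factor: 22/12 = 11/6.
molasses: (1 tbsp + 1 tsp = 4/3 tbsp) × 11/6 ÷ 16 tbsp/cup × 328 g/cup ≈ 50.1 g
raisins: (3 cup + 5 tbsp = 3.3125 cup) × 11/6 × 165 g/cup ≈ 1002.0 g
maple syrup: 4/3 cup × 11/6 × 322 g/cup ÷ 1000 g/kg ≈ 0.8 kg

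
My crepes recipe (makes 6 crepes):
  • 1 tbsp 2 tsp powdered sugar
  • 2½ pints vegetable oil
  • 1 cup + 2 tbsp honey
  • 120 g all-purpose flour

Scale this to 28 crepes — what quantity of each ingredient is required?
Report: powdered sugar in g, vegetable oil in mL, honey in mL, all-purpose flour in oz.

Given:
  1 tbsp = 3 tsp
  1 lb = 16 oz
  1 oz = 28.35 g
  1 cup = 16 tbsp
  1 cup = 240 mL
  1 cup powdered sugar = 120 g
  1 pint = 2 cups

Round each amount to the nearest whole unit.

powdered sugar: 58 g; vegetable oil: 5600 mL; honey: 1260 mL; all-purpose flour: 20 oz

Scaling factor: 28/6 = 14/3.
powdered sugar: (1 tbsp + 2 tsp = 5/3 tbsp) × 14/3 ÷ 16 tbsp/cup × 120 g/cup ≈ 58 g
vegetable oil: 2.5 pint × 14/3 × 2 cup/pint × 240 mL/cup = 5600 mL
honey: (1 cup + 2 tbsp = 1.125 cup) × 14/3 × 240 mL/cup = 1260 mL
all-purpose flour: 120 g × 14/3 ÷ 28.35 g/oz ≈ 20 oz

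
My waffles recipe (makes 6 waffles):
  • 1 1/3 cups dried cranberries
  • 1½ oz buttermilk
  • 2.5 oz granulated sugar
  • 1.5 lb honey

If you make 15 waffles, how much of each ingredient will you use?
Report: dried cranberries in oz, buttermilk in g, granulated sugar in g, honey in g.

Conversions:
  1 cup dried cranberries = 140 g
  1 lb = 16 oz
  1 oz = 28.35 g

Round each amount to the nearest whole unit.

dried cranberries: 16 oz; buttermilk: 106 g; granulated sugar: 177 g; honey: 1701 g

Scaling factor: 15/6 = 5/2 = 2.5.
dried cranberries: 4/3 cup × 5/2 × 140 g/cup ÷ 28.35 g/oz ≈ 16 oz
buttermilk: 1.5 oz × 5/2 × 28.35 g/oz ≈ 106 g
granulated sugar: 2.5 oz × 5/2 × 28.35 g/oz ≈ 177 g
honey: 1.5 lb × 5/2 × 16 oz/lb × 28.35 g/oz = 1701 g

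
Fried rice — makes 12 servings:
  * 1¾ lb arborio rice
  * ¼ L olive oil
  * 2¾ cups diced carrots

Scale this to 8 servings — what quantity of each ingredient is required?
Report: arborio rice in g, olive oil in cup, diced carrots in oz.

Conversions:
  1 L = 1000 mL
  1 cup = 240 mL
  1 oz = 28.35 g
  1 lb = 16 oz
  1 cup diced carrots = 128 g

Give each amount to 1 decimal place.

Scaling factor: 8/12 = 2/3.
arborio rice: 1.75 lb × 2/3 × 16 oz/lb × 28.35 g/oz = 529.2 g
olive oil: 0.25 L × 2/3 × 1000 mL/L ÷ 240 mL/cup ≈ 0.7 cup
diced carrots: 2.75 cup × 2/3 × 128 g/cup ÷ 28.35 g/oz ≈ 8.3 oz

arborio rice: 529.2 g; olive oil: 0.7 cup; diced carrots: 8.3 oz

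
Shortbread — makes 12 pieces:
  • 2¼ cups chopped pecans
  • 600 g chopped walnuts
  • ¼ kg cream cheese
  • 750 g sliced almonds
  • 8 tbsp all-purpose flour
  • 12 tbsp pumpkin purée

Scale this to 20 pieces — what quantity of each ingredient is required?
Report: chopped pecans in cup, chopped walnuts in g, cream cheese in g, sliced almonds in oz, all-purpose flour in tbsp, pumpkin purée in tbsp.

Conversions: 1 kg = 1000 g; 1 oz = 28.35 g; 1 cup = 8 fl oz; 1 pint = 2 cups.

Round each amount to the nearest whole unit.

chopped pecans: 4 cup; chopped walnuts: 1000 g; cream cheese: 417 g; sliced almonds: 44 oz; all-purpose flour: 13 tbsp; pumpkin purée: 20 tbsp

Scaling factor: 20/12 = 5/3.
chopped pecans: 2.25 cup × 5/3 ≈ 4 cup
chopped walnuts: 600 g × 5/3 = 1000 g
cream cheese: 0.25 kg × 5/3 × 1000 g/kg ≈ 417 g
sliced almonds: 750 g × 5/3 ÷ 28.35 g/oz ≈ 44 oz
all-purpose flour: 8 tbsp × 5/3 ≈ 13 tbsp
pumpkin purée: 12 tbsp × 5/3 = 20 tbsp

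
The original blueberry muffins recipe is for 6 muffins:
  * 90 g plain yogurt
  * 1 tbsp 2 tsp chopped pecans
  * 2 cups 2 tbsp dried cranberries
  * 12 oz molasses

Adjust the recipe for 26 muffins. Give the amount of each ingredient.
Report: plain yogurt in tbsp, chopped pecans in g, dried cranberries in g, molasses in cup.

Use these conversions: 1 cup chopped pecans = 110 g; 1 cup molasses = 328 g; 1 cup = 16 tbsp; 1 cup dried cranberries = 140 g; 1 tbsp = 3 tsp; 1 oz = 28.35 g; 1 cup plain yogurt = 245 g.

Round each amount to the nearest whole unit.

plain yogurt: 25 tbsp; chopped pecans: 50 g; dried cranberries: 1289 g; molasses: 4 cup

Scaling factor: 26/6 = 13/3.
plain yogurt: 90 g × 13/3 ÷ 245 g/cup × 16 tbsp/cup ≈ 25 tbsp
chopped pecans: (1 tbsp + 2 tsp = 5/3 tbsp) × 13/3 ÷ 16 tbsp/cup × 110 g/cup ≈ 50 g
dried cranberries: (2 cup + 2 tbsp = 2.125 cup) × 13/3 × 140 g/cup ≈ 1289 g
molasses: 12 oz × 13/3 × 28.35 g/oz ÷ 328 g/cup ≈ 4 cup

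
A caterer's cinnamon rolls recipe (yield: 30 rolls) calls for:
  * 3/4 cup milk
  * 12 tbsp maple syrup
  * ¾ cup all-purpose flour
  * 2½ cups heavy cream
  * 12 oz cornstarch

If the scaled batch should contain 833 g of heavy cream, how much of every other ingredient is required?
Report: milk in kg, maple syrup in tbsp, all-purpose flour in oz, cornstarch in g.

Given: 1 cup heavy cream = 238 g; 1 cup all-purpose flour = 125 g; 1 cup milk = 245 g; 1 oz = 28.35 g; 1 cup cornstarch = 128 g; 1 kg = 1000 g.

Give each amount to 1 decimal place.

milk: 0.3 kg; maple syrup: 16.8 tbsp; all-purpose flour: 4.6 oz; cornstarch: 476.3 g

The original recipe has 595 g of heavy cream, so the scaling factor is 833 ÷ 595 = 7/5 = 1.4.
milk: 0.75 cup × 7/5 × 245 g/cup ÷ 1000 g/kg ≈ 0.3 kg
maple syrup: 12 tbsp × 7/5 = 16.8 tbsp
all-purpose flour: 0.75 cup × 7/5 × 125 g/cup ÷ 28.35 g/oz ≈ 4.6 oz
cornstarch: 12 oz × 7/5 × 28.35 g/oz ≈ 476.3 g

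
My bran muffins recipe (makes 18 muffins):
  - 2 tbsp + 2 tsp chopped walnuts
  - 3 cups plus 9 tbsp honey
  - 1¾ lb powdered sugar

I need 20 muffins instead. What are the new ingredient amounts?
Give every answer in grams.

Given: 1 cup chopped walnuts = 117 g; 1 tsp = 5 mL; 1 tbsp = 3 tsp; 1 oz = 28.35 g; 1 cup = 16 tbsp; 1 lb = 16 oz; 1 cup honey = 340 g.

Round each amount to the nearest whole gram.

chopped walnuts: 22 g; honey: 1346 g; powdered sugar: 882 g

Scaling factor: 20/18 = 10/9.
chopped walnuts: (2 tbsp + 2 tsp = 8/3 tbsp) × 10/9 ÷ 16 tbsp/cup × 117 g/cup ≈ 22 g
honey: (3 cup + 9 tbsp = 3.5625 cup) × 10/9 × 340 g/cup ≈ 1346 g
powdered sugar: 1.75 lb × 10/9 × 16 oz/lb × 28.35 g/oz = 882 g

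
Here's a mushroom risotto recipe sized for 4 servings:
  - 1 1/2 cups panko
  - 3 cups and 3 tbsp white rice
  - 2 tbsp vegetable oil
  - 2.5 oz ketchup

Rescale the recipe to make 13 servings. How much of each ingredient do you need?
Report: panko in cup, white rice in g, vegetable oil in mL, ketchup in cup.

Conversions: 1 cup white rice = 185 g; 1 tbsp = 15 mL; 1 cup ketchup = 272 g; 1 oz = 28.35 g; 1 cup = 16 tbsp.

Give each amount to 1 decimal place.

panko: 4.9 cup; white rice: 1916.5 g; vegetable oil: 97.5 mL; ketchup: 0.8 cup

Scaling factor: 13/4 = 3.25.
panko: 1.5 cup × 13/4 ≈ 4.9 cup
white rice: (3 cup + 3 tbsp = 3.1875 cup) × 13/4 × 185 g/cup ≈ 1916.5 g
vegetable oil: 2 tbsp × 13/4 × 15 mL/tbsp = 97.5 mL
ketchup: 2.5 oz × 13/4 × 28.35 g/oz ÷ 272 g/cup ≈ 0.8 cup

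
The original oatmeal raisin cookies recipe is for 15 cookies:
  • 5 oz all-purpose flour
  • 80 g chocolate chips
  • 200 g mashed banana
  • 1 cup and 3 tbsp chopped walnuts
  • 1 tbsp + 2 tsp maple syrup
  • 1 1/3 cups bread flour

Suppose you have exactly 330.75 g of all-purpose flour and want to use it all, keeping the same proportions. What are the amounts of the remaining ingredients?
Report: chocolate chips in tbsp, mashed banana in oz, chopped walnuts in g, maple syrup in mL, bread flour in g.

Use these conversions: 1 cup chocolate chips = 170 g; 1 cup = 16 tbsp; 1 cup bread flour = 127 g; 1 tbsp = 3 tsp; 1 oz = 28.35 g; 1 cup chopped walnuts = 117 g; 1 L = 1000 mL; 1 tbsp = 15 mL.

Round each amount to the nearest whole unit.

The original recipe has 141.75 g of all-purpose flour, so the scaling factor is 330.75 ÷ 141.75 = 7/3.
chocolate chips: 80 g × 7/3 ÷ 170 g/cup × 16 tbsp/cup ≈ 18 tbsp
mashed banana: 200 g × 7/3 ÷ 28.35 g/oz ≈ 16 oz
chopped walnuts: (1 cup + 3 tbsp = 1.1875 cup) × 7/3 × 117 g/cup ≈ 324 g
maple syrup: (1 tbsp + 2 tsp = 5/3 tbsp) × 7/3 × 15 mL/tbsp ≈ 58 mL
bread flour: 4/3 cup × 7/3 × 127 g/cup ≈ 395 g

chocolate chips: 18 tbsp; mashed banana: 16 oz; chopped walnuts: 324 g; maple syrup: 58 mL; bread flour: 395 g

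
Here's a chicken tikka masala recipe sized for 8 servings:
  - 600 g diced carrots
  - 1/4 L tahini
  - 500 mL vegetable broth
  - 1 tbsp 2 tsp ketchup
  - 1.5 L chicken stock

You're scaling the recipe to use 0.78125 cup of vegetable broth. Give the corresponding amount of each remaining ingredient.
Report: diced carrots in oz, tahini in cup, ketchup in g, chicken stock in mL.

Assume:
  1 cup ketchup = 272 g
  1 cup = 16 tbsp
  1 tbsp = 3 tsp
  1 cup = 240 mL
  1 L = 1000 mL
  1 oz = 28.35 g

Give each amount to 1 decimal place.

The original recipe has 25/12 cup of vegetable broth, so the scaling factor is 0.78125 ÷ 25/12 = 3/8 = 0.375.
diced carrots: 600 g × 3/8 ÷ 28.35 g/oz ≈ 7.9 oz
tahini: 0.25 L × 3/8 × 1000 mL/L ÷ 240 mL/cup ≈ 0.4 cup
ketchup: (1 tbsp + 2 tsp = 5/3 tbsp) × 3/8 ÷ 16 tbsp/cup × 272 g/cup ≈ 10.6 g
chicken stock: 1.5 L × 3/8 × 1000 mL/L = 562.5 mL

diced carrots: 7.9 oz; tahini: 0.4 cup; ketchup: 10.6 g; chicken stock: 562.5 mL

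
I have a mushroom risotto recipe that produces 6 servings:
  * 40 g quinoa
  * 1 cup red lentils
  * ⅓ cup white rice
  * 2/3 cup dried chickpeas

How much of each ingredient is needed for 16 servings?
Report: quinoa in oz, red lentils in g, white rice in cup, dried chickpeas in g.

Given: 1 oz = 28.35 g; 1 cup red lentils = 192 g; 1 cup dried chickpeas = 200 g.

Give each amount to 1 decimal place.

quinoa: 3.8 oz; red lentils: 512.0 g; white rice: 0.9 cup; dried chickpeas: 355.6 g

Scaling factor: 16/6 = 8/3.
quinoa: 40 g × 8/3 ÷ 28.35 g/oz ≈ 3.8 oz
red lentils: 1 cup × 8/3 × 192 g/cup = 512.0 g
white rice: 1/3 cup × 8/3 ≈ 0.9 cup
dried chickpeas: 2/3 cup × 8/3 × 200 g/cup ≈ 355.6 g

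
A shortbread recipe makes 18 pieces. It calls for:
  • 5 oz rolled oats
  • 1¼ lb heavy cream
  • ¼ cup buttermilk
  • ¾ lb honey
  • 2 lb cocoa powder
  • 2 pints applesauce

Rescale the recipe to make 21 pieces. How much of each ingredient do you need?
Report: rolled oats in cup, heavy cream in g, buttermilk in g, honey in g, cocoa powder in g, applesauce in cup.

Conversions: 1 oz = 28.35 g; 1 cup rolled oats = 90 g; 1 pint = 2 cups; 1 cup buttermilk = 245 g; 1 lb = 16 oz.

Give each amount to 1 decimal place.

rolled oats: 1.8 cup; heavy cream: 661.5 g; buttermilk: 71.5 g; honey: 396.9 g; cocoa powder: 1058.4 g; applesauce: 4.7 cup

Scaling factor: 21/18 = 7/6.
rolled oats: 5 oz × 7/6 × 28.35 g/oz ÷ 90 g/cup ≈ 1.8 cup
heavy cream: 1.25 lb × 7/6 × 16 oz/lb × 28.35 g/oz = 661.5 g
buttermilk: 0.25 cup × 7/6 × 245 g/cup ≈ 71.5 g
honey: 0.75 lb × 7/6 × 16 oz/lb × 28.35 g/oz = 396.9 g
cocoa powder: 2 lb × 7/6 × 16 oz/lb × 28.35 g/oz = 1058.4 g
applesauce: 2 pint × 7/6 × 2 cup/pint ≈ 4.7 cup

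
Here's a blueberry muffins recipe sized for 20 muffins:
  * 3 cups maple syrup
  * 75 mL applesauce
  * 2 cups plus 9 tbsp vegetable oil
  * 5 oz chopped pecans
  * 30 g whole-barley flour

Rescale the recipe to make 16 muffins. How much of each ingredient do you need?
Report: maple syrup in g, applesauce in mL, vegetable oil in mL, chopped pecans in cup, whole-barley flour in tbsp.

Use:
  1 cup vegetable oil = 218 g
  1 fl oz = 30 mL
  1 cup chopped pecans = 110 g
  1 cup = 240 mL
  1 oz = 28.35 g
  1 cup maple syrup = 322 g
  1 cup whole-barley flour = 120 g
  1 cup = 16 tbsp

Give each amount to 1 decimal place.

Scaling factor: 16/20 = 4/5 = 0.8.
maple syrup: 3 cup × 4/5 × 322 g/cup = 772.8 g
applesauce: 75 mL × 4/5 = 60.0 mL
vegetable oil: (2 cup + 9 tbsp = 2.5625 cup) × 4/5 × 240 mL/cup = 492.0 mL
chopped pecans: 5 oz × 4/5 × 28.35 g/oz ÷ 110 g/cup ≈ 1.0 cup
whole-barley flour: 30 g × 4/5 ÷ 120 g/cup × 16 tbsp/cup = 3.2 tbsp

maple syrup: 772.8 g; applesauce: 60.0 mL; vegetable oil: 492.0 mL; chopped pecans: 1.0 cup; whole-barley flour: 3.2 tbsp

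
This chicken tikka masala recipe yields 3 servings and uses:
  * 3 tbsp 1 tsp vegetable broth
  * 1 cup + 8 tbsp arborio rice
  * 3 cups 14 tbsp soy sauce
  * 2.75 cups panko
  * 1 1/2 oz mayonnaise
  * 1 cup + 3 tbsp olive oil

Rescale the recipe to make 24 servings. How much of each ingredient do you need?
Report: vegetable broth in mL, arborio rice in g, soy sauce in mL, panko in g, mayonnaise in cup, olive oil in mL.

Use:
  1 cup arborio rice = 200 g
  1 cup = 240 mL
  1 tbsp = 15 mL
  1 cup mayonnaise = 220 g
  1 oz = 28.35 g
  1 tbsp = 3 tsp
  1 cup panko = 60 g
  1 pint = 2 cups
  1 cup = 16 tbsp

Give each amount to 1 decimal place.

vegetable broth: 400.0 mL; arborio rice: 2400.0 g; soy sauce: 7440.0 mL; panko: 1320.0 g; mayonnaise: 1.5 cup; olive oil: 2280.0 mL

Scaling factor: 24/3 = 8.
vegetable broth: (3 tbsp + 1 tsp = 10/3 tbsp) × 8 × 15 mL/tbsp = 400.0 mL
arborio rice: (1 cup + 8 tbsp = 1.5 cup) × 8 × 200 g/cup = 2400.0 g
soy sauce: (3 cup + 14 tbsp = 3.875 cup) × 8 × 240 mL/cup = 7440.0 mL
panko: 2.75 cup × 8 × 60 g/cup = 1320.0 g
mayonnaise: 1.5 oz × 8 × 28.35 g/oz ÷ 220 g/cup ≈ 1.5 cup
olive oil: (1 cup + 3 tbsp = 1.1875 cup) × 8 × 240 mL/cup = 2280.0 mL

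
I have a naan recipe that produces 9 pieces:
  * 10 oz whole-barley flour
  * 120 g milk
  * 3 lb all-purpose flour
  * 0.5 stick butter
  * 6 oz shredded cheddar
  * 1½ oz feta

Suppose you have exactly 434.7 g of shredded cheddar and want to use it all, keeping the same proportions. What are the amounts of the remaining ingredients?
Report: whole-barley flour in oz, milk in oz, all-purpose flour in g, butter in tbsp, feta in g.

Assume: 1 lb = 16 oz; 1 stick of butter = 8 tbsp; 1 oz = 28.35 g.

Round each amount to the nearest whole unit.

The original recipe has 170.1 g of shredded cheddar, so the scaling factor is 434.7 ÷ 170.1 = 23/9.
whole-barley flour: 10 oz × 23/9 ≈ 26 oz
milk: 120 g × 23/9 ÷ 28.35 g/oz ≈ 11 oz
all-purpose flour: 3 lb × 23/9 × 16 oz/lb × 28.35 g/oz ≈ 3478 g
butter: 0.5 stick × 23/9 × 8 tbsp/stick ≈ 10 tbsp
feta: 1.5 oz × 23/9 × 28.35 g/oz ≈ 109 g

whole-barley flour: 26 oz; milk: 11 oz; all-purpose flour: 3478 g; butter: 10 tbsp; feta: 109 g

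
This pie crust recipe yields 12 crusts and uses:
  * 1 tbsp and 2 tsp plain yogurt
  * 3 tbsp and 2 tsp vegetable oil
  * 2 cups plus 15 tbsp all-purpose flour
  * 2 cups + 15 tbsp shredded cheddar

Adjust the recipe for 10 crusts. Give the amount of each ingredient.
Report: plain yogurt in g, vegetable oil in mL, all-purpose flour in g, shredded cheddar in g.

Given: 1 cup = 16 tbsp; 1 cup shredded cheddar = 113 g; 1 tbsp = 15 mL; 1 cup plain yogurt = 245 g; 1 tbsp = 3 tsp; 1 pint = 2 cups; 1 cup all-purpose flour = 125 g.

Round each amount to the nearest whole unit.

plain yogurt: 21 g; vegetable oil: 46 mL; all-purpose flour: 306 g; shredded cheddar: 277 g

Scaling factor: 10/12 = 5/6.
plain yogurt: (1 tbsp + 2 tsp = 5/3 tbsp) × 5/6 ÷ 16 tbsp/cup × 245 g/cup ≈ 21 g
vegetable oil: (3 tbsp + 2 tsp = 11/3 tbsp) × 5/6 × 15 mL/tbsp ≈ 46 mL
all-purpose flour: (2 cup + 15 tbsp = 2.9375 cup) × 5/6 × 125 g/cup ≈ 306 g
shredded cheddar: (2 cup + 15 tbsp = 2.9375 cup) × 5/6 × 113 g/cup ≈ 277 g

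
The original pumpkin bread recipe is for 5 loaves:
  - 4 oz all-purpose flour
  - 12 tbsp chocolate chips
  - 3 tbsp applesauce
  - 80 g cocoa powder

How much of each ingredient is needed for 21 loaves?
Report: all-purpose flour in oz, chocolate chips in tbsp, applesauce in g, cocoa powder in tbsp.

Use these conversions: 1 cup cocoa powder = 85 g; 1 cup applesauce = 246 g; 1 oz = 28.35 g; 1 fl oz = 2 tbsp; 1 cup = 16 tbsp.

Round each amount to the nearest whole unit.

Scaling factor: 21/5 = 4.2.
all-purpose flour: 4 oz × 21/5 ≈ 17 oz
chocolate chips: 12 tbsp × 21/5 ≈ 50 tbsp
applesauce: 3 tbsp × 21/5 ÷ 16 tbsp/cup × 246 g/cup ≈ 194 g
cocoa powder: 80 g × 21/5 ÷ 85 g/cup × 16 tbsp/cup ≈ 63 tbsp

all-purpose flour: 17 oz; chocolate chips: 50 tbsp; applesauce: 194 g; cocoa powder: 63 tbsp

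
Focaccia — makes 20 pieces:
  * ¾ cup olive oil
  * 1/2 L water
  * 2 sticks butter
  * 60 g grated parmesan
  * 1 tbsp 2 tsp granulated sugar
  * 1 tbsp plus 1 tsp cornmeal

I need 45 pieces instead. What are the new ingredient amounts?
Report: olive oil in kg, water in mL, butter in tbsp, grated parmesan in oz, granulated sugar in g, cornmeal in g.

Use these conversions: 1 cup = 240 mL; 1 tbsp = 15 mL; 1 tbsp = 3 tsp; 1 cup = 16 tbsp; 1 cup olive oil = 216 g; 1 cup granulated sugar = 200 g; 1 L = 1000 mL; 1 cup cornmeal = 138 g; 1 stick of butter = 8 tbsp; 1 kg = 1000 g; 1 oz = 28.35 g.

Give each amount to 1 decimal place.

Scaling factor: 45/20 = 9/4 = 2.25.
olive oil: 0.75 cup × 9/4 × 216 g/cup ÷ 1000 g/kg ≈ 0.4 kg
water: 0.5 L × 9/4 × 1000 mL/L = 1125.0 mL
butter: 2 stick × 9/4 × 8 tbsp/stick = 36.0 tbsp
grated parmesan: 60 g × 9/4 ÷ 28.35 g/oz ≈ 4.8 oz
granulated sugar: (1 tbsp + 2 tsp = 5/3 tbsp) × 9/4 ÷ 16 tbsp/cup × 200 g/cup ≈ 46.9 g
cornmeal: (1 tbsp + 1 tsp = 4/3 tbsp) × 9/4 ÷ 16 tbsp/cup × 138 g/cup ≈ 25.9 g

olive oil: 0.4 kg; water: 1125.0 mL; butter: 36.0 tbsp; grated parmesan: 4.8 oz; granulated sugar: 46.9 g; cornmeal: 25.9 g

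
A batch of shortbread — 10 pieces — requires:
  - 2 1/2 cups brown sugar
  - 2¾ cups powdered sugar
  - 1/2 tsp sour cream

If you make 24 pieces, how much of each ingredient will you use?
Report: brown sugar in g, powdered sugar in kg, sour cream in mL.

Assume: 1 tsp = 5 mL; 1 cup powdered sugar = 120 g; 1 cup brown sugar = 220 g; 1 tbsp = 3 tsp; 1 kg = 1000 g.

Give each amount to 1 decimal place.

Scaling factor: 24/10 = 12/5 = 2.4.
brown sugar: 2.5 cup × 12/5 × 220 g/cup = 1320.0 g
powdered sugar: 2.75 cup × 12/5 × 120 g/cup ÷ 1000 g/kg ≈ 0.8 kg
sour cream: 0.5 tsp × 12/5 × 5 mL/tsp = 6.0 mL

brown sugar: 1320.0 g; powdered sugar: 0.8 kg; sour cream: 6.0 mL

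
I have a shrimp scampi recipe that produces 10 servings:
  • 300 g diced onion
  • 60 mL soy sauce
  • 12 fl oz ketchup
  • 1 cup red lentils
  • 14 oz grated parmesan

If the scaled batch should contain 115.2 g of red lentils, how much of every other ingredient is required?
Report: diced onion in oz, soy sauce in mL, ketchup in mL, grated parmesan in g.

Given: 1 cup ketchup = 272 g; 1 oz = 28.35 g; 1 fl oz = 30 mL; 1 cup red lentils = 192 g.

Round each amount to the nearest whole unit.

The original recipe has 192 g of red lentils, so the scaling factor is 115.2 ÷ 192 = 3/5 = 0.6.
diced onion: 300 g × 3/5 ÷ 28.35 g/oz ≈ 6 oz
soy sauce: 60 mL × 3/5 = 36 mL
ketchup: 12 fl oz × 3/5 × 30 mL/fl oz = 216 mL
grated parmesan: 14 oz × 3/5 × 28.35 g/oz ≈ 238 g

diced onion: 6 oz; soy sauce: 36 mL; ketchup: 216 mL; grated parmesan: 238 g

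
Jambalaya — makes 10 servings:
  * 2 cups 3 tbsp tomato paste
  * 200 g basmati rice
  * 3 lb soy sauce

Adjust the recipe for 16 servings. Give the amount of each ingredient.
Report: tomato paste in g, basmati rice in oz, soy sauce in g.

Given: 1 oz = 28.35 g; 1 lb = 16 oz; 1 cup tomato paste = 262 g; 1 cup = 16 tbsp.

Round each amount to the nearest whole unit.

Scaling factor: 16/10 = 8/5 = 1.6.
tomato paste: (2 cup + 3 tbsp = 2.1875 cup) × 8/5 × 262 g/cup = 917 g
basmati rice: 200 g × 8/5 ÷ 28.35 g/oz ≈ 11 oz
soy sauce: 3 lb × 8/5 × 16 oz/lb × 28.35 g/oz ≈ 2177 g

tomato paste: 917 g; basmati rice: 11 oz; soy sauce: 2177 g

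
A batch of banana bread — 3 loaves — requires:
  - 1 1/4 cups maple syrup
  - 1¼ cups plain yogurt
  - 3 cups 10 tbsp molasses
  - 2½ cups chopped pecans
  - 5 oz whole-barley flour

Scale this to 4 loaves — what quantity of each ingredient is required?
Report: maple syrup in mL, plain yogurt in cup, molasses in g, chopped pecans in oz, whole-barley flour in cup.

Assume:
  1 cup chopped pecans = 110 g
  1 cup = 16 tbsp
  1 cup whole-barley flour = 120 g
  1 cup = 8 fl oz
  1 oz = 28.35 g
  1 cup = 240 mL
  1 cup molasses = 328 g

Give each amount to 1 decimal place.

maple syrup: 400.0 mL; plain yogurt: 1.7 cup; molasses: 1585.3 g; chopped pecans: 12.9 oz; whole-barley flour: 1.6 cup

Scaling factor: 4/3.
maple syrup: 1.25 cup × 4/3 × 240 mL/cup = 400.0 mL
plain yogurt: 1.25 cup × 4/3 ≈ 1.7 cup
molasses: (3 cup + 10 tbsp = 3.625 cup) × 4/3 × 328 g/cup ≈ 1585.3 g
chopped pecans: 2.5 cup × 4/3 × 110 g/cup ÷ 28.35 g/oz ≈ 12.9 oz
whole-barley flour: 5 oz × 4/3 × 28.35 g/oz ÷ 120 g/cup ≈ 1.6 cup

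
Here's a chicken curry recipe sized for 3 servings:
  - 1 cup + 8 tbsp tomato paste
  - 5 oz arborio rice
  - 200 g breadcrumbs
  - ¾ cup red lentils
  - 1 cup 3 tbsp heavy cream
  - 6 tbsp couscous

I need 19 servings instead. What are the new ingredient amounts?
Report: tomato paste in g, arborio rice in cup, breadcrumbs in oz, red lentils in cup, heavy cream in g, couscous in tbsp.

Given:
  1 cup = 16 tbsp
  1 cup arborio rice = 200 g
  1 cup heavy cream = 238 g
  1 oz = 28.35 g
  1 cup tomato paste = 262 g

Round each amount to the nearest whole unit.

tomato paste: 2489 g; arborio rice: 4 cup; breadcrumbs: 45 oz; red lentils: 5 cup; heavy cream: 1790 g; couscous: 38 tbsp

Scaling factor: 19/3.
tomato paste: (1 cup + 8 tbsp = 1.5 cup) × 19/3 × 262 g/cup = 2489 g
arborio rice: 5 oz × 19/3 × 28.35 g/oz ÷ 200 g/cup ≈ 4 cup
breadcrumbs: 200 g × 19/3 ÷ 28.35 g/oz ≈ 45 oz
red lentils: 0.75 cup × 19/3 ≈ 5 cup
heavy cream: (1 cup + 3 tbsp = 1.1875 cup) × 19/3 × 238 g/cup ≈ 1790 g
couscous: 6 tbsp × 19/3 = 38 tbsp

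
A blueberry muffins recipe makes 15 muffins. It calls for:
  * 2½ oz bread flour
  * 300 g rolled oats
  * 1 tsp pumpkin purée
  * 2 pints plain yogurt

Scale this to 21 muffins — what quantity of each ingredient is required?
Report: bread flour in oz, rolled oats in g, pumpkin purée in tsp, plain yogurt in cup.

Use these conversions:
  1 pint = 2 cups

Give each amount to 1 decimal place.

bread flour: 3.5 oz; rolled oats: 420.0 g; pumpkin purée: 1.4 tsp; plain yogurt: 5.6 cup

Scaling factor: 21/15 = 7/5 = 1.4.
bread flour: 2.5 oz × 7/5 = 3.5 oz
rolled oats: 300 g × 7/5 = 420.0 g
pumpkin purée: 1 tsp × 7/5 = 1.4 tsp
plain yogurt: 2 pint × 7/5 × 2 cup/pint = 5.6 cup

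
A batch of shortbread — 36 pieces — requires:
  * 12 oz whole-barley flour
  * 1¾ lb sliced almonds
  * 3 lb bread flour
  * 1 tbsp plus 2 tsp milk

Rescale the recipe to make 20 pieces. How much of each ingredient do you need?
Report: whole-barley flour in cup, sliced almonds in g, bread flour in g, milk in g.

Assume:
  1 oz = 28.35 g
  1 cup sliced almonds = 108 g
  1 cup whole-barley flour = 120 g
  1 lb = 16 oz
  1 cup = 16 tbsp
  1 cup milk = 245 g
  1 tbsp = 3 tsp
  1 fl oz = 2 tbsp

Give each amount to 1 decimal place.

whole-barley flour: 1.6 cup; sliced almonds: 441.0 g; bread flour: 756.0 g; milk: 14.2 g

Scaling factor: 20/36 = 5/9.
whole-barley flour: 12 oz × 5/9 × 28.35 g/oz ÷ 120 g/cup ≈ 1.6 cup
sliced almonds: 1.75 lb × 5/9 × 16 oz/lb × 28.35 g/oz = 441.0 g
bread flour: 3 lb × 5/9 × 16 oz/lb × 28.35 g/oz = 756.0 g
milk: (1 tbsp + 2 tsp = 5/3 tbsp) × 5/9 ÷ 16 tbsp/cup × 245 g/cup ≈ 14.2 g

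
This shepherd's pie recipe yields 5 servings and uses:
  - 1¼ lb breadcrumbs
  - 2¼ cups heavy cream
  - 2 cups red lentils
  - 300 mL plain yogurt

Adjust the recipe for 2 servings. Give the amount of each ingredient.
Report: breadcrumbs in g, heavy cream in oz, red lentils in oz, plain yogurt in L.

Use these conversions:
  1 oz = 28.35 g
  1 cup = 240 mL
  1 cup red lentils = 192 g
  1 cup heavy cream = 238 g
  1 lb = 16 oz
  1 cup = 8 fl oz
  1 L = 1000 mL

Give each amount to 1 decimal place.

breadcrumbs: 226.8 g; heavy cream: 7.6 oz; red lentils: 5.4 oz; plain yogurt: 0.1 L

Scaling factor: 2/5 = 0.4.
breadcrumbs: 1.25 lb × 2/5 × 16 oz/lb × 28.35 g/oz = 226.8 g
heavy cream: 2.25 cup × 2/5 × 238 g/cup ÷ 28.35 g/oz ≈ 7.6 oz
red lentils: 2 cup × 2/5 × 192 g/cup ÷ 28.35 g/oz ≈ 5.4 oz
plain yogurt: 300 mL × 2/5 ÷ 1000 mL/L ≈ 0.1 L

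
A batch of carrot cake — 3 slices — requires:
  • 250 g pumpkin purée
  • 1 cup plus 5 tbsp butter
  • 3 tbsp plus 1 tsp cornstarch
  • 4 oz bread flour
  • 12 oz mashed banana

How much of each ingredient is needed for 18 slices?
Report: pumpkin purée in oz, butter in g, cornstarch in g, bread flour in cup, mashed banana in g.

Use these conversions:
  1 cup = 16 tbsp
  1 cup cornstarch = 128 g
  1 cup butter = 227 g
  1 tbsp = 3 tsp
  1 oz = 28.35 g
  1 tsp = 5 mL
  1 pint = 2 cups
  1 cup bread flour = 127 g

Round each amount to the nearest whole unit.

Scaling factor: 18/3 = 6.
pumpkin purée: 250 g × 6 ÷ 28.35 g/oz ≈ 53 oz
butter: (1 cup + 5 tbsp = 1.3125 cup) × 6 × 227 g/cup ≈ 1788 g
cornstarch: (3 tbsp + 1 tsp = 10/3 tbsp) × 6 ÷ 16 tbsp/cup × 128 g/cup = 160 g
bread flour: 4 oz × 6 × 28.35 g/oz ÷ 127 g/cup ≈ 5 cup
mashed banana: 12 oz × 6 × 28.35 g/oz ≈ 2041 g

pumpkin purée: 53 oz; butter: 1788 g; cornstarch: 160 g; bread flour: 5 cup; mashed banana: 2041 g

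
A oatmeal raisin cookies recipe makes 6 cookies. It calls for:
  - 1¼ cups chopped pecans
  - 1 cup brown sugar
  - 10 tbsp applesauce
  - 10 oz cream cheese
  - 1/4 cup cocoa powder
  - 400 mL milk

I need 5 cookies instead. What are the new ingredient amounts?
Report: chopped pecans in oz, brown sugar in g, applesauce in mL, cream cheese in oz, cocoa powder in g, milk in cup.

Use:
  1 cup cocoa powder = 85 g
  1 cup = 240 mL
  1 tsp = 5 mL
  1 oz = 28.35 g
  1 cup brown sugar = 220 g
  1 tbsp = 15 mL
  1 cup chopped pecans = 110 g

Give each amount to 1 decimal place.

chopped pecans: 4.0 oz; brown sugar: 183.3 g; applesauce: 125.0 mL; cream cheese: 8.3 oz; cocoa powder: 17.7 g; milk: 1.4 cup

Scaling factor: 5/6.
chopped pecans: 1.25 cup × 5/6 × 110 g/cup ÷ 28.35 g/oz ≈ 4.0 oz
brown sugar: 1 cup × 5/6 × 220 g/cup ≈ 183.3 g
applesauce: 10 tbsp × 5/6 × 15 mL/tbsp = 125.0 mL
cream cheese: 10 oz × 5/6 ≈ 8.3 oz
cocoa powder: 0.25 cup × 5/6 × 85 g/cup ≈ 17.7 g
milk: 400 mL × 5/6 ÷ 240 mL/cup ≈ 1.4 cup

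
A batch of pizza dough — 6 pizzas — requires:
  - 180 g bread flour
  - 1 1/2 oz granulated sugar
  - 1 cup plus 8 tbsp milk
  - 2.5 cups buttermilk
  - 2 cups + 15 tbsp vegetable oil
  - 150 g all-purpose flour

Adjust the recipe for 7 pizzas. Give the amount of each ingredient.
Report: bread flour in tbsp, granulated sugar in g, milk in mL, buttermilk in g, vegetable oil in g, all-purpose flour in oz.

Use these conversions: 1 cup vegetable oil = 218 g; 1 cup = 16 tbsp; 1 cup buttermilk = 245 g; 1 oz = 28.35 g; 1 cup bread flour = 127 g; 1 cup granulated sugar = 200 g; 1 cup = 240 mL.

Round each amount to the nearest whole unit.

Scaling factor: 7/6.
bread flour: 180 g × 7/6 ÷ 127 g/cup × 16 tbsp/cup ≈ 26 tbsp
granulated sugar: 1.5 oz × 7/6 × 28.35 g/oz ≈ 50 g
milk: (1 cup + 8 tbsp = 1.5 cup) × 7/6 × 240 mL/cup = 420 mL
buttermilk: 2.5 cup × 7/6 × 245 g/cup ≈ 715 g
vegetable oil: (2 cup + 15 tbsp = 2.9375 cup) × 7/6 × 218 g/cup ≈ 747 g
all-purpose flour: 150 g × 7/6 ÷ 28.35 g/oz ≈ 6 oz

bread flour: 26 tbsp; granulated sugar: 50 g; milk: 420 mL; buttermilk: 715 g; vegetable oil: 747 g; all-purpose flour: 6 oz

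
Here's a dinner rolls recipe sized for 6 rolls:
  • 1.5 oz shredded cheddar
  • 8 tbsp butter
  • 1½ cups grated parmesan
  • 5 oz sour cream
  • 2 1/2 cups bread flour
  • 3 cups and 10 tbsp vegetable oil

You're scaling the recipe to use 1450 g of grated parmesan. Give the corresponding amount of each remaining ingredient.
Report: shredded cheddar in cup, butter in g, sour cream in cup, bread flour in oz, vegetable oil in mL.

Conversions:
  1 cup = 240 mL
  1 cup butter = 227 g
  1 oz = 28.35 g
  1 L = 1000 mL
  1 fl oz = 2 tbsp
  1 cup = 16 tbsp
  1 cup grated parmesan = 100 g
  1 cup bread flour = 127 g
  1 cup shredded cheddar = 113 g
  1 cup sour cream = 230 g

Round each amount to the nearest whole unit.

The original recipe has 150 g of grated parmesan, so the scaling factor is 1450 ÷ 150 = 29/3.
shredded cheddar: 1.5 oz × 29/3 × 28.35 g/oz ÷ 113 g/cup ≈ 4 cup
butter: 8 tbsp × 29/3 ÷ 16 tbsp/cup × 227 g/cup ≈ 1097 g
sour cream: 5 oz × 29/3 × 28.35 g/oz ÷ 230 g/cup ≈ 6 cup
bread flour: 2.5 cup × 29/3 × 127 g/cup ÷ 28.35 g/oz ≈ 108 oz
vegetable oil: (3 cup + 10 tbsp = 3.625 cup) × 29/3 × 240 mL/cup = 8410 mL

shredded cheddar: 4 cup; butter: 1097 g; sour cream: 6 cup; bread flour: 108 oz; vegetable oil: 8410 mL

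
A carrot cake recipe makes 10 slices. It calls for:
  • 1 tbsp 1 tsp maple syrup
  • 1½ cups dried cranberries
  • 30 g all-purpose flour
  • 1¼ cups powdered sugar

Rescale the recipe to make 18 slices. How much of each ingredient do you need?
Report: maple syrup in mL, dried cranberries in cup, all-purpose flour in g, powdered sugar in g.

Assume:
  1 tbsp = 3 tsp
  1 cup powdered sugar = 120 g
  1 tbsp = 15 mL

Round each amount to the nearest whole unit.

maple syrup: 36 mL; dried cranberries: 3 cup; all-purpose flour: 54 g; powdered sugar: 270 g

Scaling factor: 18/10 = 9/5 = 1.8.
maple syrup: (1 tbsp + 1 tsp = 4/3 tbsp) × 9/5 × 15 mL/tbsp = 36 mL
dried cranberries: 1.5 cup × 9/5 ≈ 3 cup
all-purpose flour: 30 g × 9/5 = 54 g
powdered sugar: 1.25 cup × 9/5 × 120 g/cup = 270 g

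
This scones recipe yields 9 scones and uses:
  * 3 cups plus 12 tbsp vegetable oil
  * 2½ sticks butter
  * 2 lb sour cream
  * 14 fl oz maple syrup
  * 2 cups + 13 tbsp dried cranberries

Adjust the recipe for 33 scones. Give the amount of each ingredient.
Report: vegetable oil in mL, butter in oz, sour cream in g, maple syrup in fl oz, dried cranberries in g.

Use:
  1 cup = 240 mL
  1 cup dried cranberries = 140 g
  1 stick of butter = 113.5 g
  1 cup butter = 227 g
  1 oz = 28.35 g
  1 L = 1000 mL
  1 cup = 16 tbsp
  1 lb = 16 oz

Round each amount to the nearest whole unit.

Scaling factor: 33/9 = 11/3.
vegetable oil: (3 cup + 12 tbsp = 3.75 cup) × 11/3 × 240 mL/cup = 3300 mL
butter: 2.5 stick × 11/3 × 113.5 g/stick ÷ 28.35 g/oz ≈ 37 oz
sour cream: 2 lb × 11/3 × 16 oz/lb × 28.35 g/oz ≈ 3326 g
maple syrup: 14 fl oz × 11/3 ≈ 51 fl oz
dried cranberries: (2 cup + 13 tbsp = 2.8125 cup) × 11/3 × 140 g/cup ≈ 1444 g

vegetable oil: 3300 mL; butter: 37 oz; sour cream: 3326 g; maple syrup: 51 fl oz; dried cranberries: 1444 g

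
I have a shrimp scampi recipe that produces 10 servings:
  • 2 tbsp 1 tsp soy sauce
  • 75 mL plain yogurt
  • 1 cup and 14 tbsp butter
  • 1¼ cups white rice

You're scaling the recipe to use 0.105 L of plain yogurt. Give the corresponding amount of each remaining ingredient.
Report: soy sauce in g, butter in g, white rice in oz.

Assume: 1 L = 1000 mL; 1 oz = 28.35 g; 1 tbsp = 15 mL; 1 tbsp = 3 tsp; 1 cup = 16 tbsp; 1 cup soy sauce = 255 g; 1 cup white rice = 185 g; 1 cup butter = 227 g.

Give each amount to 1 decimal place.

The original recipe has 0.075 L of plain yogurt, so the scaling factor is 0.105 ÷ 0.075 = 7/5 = 1.4.
soy sauce: (2 tbsp + 1 tsp = 7/3 tbsp) × 7/5 ÷ 16 tbsp/cup × 255 g/cup ≈ 52.1 g
butter: (1 cup + 14 tbsp = 1.875 cup) × 7/5 × 227 g/cup ≈ 595.9 g
white rice: 1.25 cup × 7/5 × 185 g/cup ÷ 28.35 g/oz ≈ 11.4 oz

soy sauce: 52.1 g; butter: 595.9 g; white rice: 11.4 oz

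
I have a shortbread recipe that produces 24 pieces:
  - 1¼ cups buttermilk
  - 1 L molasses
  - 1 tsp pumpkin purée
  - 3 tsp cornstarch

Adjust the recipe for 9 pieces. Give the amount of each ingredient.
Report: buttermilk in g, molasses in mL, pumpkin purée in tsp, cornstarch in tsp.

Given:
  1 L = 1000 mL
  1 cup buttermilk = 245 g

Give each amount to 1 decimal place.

buttermilk: 114.8 g; molasses: 375.0 mL; pumpkin purée: 0.4 tsp; cornstarch: 1.1 tsp

Scaling factor: 9/24 = 3/8 = 0.375.
buttermilk: 1.25 cup × 3/8 × 245 g/cup ≈ 114.8 g
molasses: 1 L × 3/8 × 1000 mL/L = 375.0 mL
pumpkin purée: 1 tsp × 3/8 ≈ 0.4 tsp
cornstarch: 3 tsp × 3/8 ≈ 1.1 tsp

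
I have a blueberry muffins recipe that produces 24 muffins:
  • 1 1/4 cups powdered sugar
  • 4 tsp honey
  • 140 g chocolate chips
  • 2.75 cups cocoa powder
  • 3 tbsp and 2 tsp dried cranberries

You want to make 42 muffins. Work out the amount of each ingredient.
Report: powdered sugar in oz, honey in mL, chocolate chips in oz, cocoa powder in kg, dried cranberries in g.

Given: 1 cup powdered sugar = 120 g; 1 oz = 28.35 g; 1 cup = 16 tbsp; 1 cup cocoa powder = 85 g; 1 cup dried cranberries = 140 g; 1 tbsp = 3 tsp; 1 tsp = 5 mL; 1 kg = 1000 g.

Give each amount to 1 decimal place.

powdered sugar: 9.3 oz; honey: 35.0 mL; chocolate chips: 8.6 oz; cocoa powder: 0.4 kg; dried cranberries: 56.1 g

Scaling factor: 42/24 = 7/4 = 1.75.
powdered sugar: 1.25 cup × 7/4 × 120 g/cup ÷ 28.35 g/oz ≈ 9.3 oz
honey: 4 tsp × 7/4 × 5 mL/tsp = 35.0 mL
chocolate chips: 140 g × 7/4 ÷ 28.35 g/oz ≈ 8.6 oz
cocoa powder: 2.75 cup × 7/4 × 85 g/cup ÷ 1000 g/kg ≈ 0.4 kg
dried cranberries: (3 tbsp + 2 tsp = 11/3 tbsp) × 7/4 ÷ 16 tbsp/cup × 140 g/cup ≈ 56.1 g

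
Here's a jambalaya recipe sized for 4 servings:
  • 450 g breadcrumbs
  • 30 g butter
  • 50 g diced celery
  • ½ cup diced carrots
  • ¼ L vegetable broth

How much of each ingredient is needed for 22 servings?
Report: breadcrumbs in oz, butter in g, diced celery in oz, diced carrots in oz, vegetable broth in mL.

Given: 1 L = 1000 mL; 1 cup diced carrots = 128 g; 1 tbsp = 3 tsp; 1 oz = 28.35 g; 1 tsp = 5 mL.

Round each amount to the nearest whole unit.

Scaling factor: 22/4 = 11/2 = 5.5.
breadcrumbs: 450 g × 11/2 ÷ 28.35 g/oz ≈ 87 oz
butter: 30 g × 11/2 = 165 g
diced celery: 50 g × 11/2 ÷ 28.35 g/oz ≈ 10 oz
diced carrots: 0.5 cup × 11/2 × 128 g/cup ÷ 28.35 g/oz ≈ 12 oz
vegetable broth: 0.25 L × 11/2 × 1000 mL/L = 1375 mL

breadcrumbs: 87 oz; butter: 165 g; diced celery: 10 oz; diced carrots: 12 oz; vegetable broth: 1375 mL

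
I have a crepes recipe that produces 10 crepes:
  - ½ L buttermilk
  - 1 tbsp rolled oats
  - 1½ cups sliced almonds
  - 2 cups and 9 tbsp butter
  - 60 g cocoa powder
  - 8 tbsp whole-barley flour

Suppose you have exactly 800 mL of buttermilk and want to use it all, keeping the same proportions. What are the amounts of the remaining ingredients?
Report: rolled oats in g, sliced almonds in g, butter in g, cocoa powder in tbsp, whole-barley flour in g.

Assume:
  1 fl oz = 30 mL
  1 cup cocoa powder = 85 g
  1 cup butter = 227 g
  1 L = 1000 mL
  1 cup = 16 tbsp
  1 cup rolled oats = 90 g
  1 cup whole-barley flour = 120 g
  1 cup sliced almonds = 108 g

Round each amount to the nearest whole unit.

rolled oats: 9 g; sliced almonds: 259 g; butter: 931 g; cocoa powder: 18 tbsp; whole-barley flour: 96 g

The original recipe has 500 mL of buttermilk, so the scaling factor is 800 ÷ 500 = 8/5 = 1.6.
rolled oats: 1 tbsp × 8/5 ÷ 16 tbsp/cup × 90 g/cup = 9 g
sliced almonds: 1.5 cup × 8/5 × 108 g/cup ≈ 259 g
butter: (2 cup + 9 tbsp = 2.5625 cup) × 8/5 × 227 g/cup ≈ 931 g
cocoa powder: 60 g × 8/5 ÷ 85 g/cup × 16 tbsp/cup ≈ 18 tbsp
whole-barley flour: 8 tbsp × 8/5 ÷ 16 tbsp/cup × 120 g/cup = 96 g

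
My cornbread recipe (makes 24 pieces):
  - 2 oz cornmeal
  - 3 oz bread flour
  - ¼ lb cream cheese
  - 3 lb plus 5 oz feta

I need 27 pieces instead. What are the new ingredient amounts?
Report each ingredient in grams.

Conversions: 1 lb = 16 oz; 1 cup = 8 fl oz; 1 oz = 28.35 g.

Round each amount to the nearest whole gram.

cornmeal: 64 g; bread flour: 96 g; cream cheese: 128 g; feta: 1690 g

Scaling factor: 27/24 = 9/8 = 1.125.
cornmeal: 2 oz × 9/8 × 28.35 g/oz ≈ 64 g
bread flour: 3 oz × 9/8 × 28.35 g/oz ≈ 96 g
cream cheese: 0.25 lb × 9/8 × 16 oz/lb × 28.35 g/oz ≈ 128 g
feta: (3 lb + 5 oz = 3.3125 lb) × 9/8 × 16 oz/lb × 28.35 g/oz ≈ 1690 g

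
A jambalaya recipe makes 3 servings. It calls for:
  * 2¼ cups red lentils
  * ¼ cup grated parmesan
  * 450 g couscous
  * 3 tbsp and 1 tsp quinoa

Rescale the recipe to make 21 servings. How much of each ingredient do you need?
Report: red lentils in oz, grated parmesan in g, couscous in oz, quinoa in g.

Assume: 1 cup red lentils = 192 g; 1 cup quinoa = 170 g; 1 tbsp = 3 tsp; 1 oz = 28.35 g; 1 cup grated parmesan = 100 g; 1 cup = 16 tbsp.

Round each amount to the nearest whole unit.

Scaling factor: 21/3 = 7.
red lentils: 2.25 cup × 7 × 192 g/cup ÷ 28.35 g/oz ≈ 107 oz
grated parmesan: 0.25 cup × 7 × 100 g/cup = 175 g
couscous: 450 g × 7 ÷ 28.35 g/oz ≈ 111 oz
quinoa: (3 tbsp + 1 tsp = 10/3 tbsp) × 7 ÷ 16 tbsp/cup × 170 g/cup ≈ 248 g

red lentils: 107 oz; grated parmesan: 175 g; couscous: 111 oz; quinoa: 248 g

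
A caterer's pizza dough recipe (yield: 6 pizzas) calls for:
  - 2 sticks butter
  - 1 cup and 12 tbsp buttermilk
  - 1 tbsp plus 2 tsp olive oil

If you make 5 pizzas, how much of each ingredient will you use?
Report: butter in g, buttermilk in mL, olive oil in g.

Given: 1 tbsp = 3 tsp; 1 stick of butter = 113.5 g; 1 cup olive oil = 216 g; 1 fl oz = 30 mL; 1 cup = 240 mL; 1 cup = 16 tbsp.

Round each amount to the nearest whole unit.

butter: 189 g; buttermilk: 350 mL; olive oil: 19 g

Scaling factor: 5/6.
butter: 2 stick × 5/6 × 113.5 g/stick ≈ 189 g
buttermilk: (1 cup + 12 tbsp = 1.75 cup) × 5/6 × 240 mL/cup = 350 mL
olive oil: (1 tbsp + 2 tsp = 5/3 tbsp) × 5/6 ÷ 16 tbsp/cup × 216 g/cup ≈ 19 g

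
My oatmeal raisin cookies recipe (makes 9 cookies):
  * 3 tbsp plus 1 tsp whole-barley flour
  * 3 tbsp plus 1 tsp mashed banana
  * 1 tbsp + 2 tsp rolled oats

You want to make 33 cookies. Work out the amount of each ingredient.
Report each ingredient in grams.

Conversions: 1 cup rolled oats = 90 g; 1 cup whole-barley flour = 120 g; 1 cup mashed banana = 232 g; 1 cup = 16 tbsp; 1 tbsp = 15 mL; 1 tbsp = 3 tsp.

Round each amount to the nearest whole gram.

whole-barley flour: 92 g; mashed banana: 177 g; rolled oats: 34 g

Scaling factor: 33/9 = 11/3.
whole-barley flour: (3 tbsp + 1 tsp = 10/3 tbsp) × 11/3 ÷ 16 tbsp/cup × 120 g/cup ≈ 92 g
mashed banana: (3 tbsp + 1 tsp = 10/3 tbsp) × 11/3 ÷ 16 tbsp/cup × 232 g/cup ≈ 177 g
rolled oats: (1 tbsp + 2 tsp = 5/3 tbsp) × 11/3 ÷ 16 tbsp/cup × 90 g/cup ≈ 34 g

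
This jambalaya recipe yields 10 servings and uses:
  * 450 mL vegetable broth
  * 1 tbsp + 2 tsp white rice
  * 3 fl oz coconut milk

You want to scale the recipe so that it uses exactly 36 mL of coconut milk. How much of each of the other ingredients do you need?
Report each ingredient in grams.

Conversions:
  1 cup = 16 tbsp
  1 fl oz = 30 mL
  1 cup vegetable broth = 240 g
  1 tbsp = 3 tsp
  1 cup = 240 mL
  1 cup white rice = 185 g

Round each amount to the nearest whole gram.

vegetable broth: 180 g; white rice: 8 g

The original recipe has 90 mL of coconut milk, so the scaling factor is 36 ÷ 90 = 2/5 = 0.4.
vegetable broth: 450 mL × 2/5 ÷ 240 mL/cup × 240 g/cup = 180 g
white rice: (1 tbsp + 2 tsp = 5/3 tbsp) × 2/5 ÷ 16 tbsp/cup × 185 g/cup ≈ 8 g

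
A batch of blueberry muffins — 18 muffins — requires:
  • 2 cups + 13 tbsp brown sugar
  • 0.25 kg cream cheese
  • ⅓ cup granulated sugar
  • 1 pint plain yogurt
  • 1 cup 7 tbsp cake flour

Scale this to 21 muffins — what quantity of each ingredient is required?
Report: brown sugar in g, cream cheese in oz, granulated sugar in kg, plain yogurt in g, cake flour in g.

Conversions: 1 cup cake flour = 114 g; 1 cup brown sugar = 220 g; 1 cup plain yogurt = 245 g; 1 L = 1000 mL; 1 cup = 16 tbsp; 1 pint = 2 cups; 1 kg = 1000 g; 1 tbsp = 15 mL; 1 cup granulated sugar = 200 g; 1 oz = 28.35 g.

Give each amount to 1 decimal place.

Scaling factor: 21/18 = 7/6.
brown sugar: (2 cup + 13 tbsp = 2.8125 cup) × 7/6 × 220 g/cup ≈ 721.9 g
cream cheese: 0.25 kg × 7/6 × 1000 g/kg ÷ 28.35 g/oz ≈ 10.3 oz
granulated sugar: 1/3 cup × 7/6 × 200 g/cup ÷ 1000 g/kg ≈ 0.1 kg
plain yogurt: 1 pint × 7/6 × 2 cup/pint × 245 g/cup ≈ 571.7 g
cake flour: (1 cup + 7 tbsp = 1.4375 cup) × 7/6 × 114 g/cup ≈ 191.2 g

brown sugar: 721.9 g; cream cheese: 10.3 oz; granulated sugar: 0.1 kg; plain yogurt: 571.7 g; cake flour: 191.2 g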